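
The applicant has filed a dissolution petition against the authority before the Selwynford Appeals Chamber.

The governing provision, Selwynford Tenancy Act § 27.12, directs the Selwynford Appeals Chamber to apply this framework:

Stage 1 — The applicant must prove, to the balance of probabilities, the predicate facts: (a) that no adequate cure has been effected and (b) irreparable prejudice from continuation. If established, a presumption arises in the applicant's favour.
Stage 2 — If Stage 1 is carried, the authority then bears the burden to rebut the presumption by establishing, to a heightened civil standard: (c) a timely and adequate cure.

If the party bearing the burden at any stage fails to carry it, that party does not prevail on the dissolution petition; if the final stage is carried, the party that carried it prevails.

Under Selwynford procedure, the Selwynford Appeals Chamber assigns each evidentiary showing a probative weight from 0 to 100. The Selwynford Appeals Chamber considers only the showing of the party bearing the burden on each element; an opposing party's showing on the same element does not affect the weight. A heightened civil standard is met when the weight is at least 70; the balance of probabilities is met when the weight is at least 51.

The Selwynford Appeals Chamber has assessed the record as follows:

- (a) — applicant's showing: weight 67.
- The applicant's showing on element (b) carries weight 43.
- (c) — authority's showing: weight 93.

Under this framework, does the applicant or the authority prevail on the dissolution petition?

authority

Stage 1 (applicant, the balance of probabilities, weight is at least 51): (a) 67 ≥ 51 — meets; (b) 43 < 51 — fails.
  The applicant does not carry Stage 1.
The authority prevails.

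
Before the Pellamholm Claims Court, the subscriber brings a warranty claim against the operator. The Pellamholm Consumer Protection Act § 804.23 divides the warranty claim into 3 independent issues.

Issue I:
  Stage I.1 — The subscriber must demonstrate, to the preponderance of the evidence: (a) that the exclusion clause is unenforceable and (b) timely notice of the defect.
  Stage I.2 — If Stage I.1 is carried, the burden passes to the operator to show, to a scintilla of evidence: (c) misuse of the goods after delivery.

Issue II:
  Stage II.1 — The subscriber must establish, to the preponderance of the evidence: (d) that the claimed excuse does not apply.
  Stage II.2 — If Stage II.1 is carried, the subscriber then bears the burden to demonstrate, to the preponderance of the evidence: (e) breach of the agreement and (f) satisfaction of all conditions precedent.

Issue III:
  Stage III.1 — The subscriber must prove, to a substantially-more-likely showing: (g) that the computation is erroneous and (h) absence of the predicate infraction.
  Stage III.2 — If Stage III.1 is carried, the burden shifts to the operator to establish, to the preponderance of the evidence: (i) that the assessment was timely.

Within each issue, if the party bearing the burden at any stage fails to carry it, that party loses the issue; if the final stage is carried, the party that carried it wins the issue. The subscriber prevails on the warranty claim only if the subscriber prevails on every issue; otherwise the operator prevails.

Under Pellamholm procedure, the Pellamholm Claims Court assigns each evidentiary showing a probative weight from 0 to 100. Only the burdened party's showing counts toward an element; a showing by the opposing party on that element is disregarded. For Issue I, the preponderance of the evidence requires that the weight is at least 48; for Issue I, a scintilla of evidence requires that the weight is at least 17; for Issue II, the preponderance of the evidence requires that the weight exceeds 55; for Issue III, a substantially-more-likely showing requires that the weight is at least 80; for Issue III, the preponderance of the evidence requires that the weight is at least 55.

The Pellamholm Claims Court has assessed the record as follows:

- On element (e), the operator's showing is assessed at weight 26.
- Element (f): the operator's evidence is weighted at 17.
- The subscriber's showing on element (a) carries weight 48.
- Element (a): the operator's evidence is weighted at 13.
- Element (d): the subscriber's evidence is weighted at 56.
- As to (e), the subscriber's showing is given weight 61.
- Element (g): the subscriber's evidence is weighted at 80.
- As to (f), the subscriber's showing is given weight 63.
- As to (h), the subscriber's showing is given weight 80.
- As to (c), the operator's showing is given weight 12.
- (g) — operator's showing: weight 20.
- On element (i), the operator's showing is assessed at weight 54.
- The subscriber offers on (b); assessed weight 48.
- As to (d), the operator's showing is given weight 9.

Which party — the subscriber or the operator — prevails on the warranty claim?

— Issue I —
At Stage I.1 the subscriber must meet the preponderance of the evidence (weight is at least 48): on (a) the weight is 48 (the operator's 13 is given no effect), which does reach 48, so (a) meets the standard; on (b) the weight is 48, ≥ 48, so (b) meets the standard.
  All elements met. The burden passes to the operator.
At Stage I.2 the operator must meet a scintilla of evidence (weight is at least 17): on (c) the weight is 12, < 17, so (c) does not meet the standard.
  Not every element is met, so the operator fails to carry Stage I.2.
The analysis ends at Stage I.2; the subscriber prevails on this issue.
— Issue II —
At Stage II.1 the subscriber must meet the preponderance of the evidence (weight exceeds 55): on (d) the weight is 56 (the operator's 9 is given no effect), > 55, so (d) meets the standard.
  Stage II.1 is satisfied; the subscriber continues to bear the burden.
At Stage II.2 the subscriber must meet the preponderance of the evidence (weight exceeds 55): on (e) the weight is 61 (the operator's 26 is given no effect), which does exceed 55, so (e) meets the standard; on (f) the weight is 63 (the operator's 17 is given no effect), which does exceed 55, so (f) meets the standard.
  Stage II.2 carried; the final stage is satisfied.
Every stage carried; the subscriber prevails on this issue.
— Issue III —
Stage III.1 — burden on subscriber; standard: a substantially-more-likely showing (weight is at least 80).
    (g): 80 (operator's 20 disregarded) ≥ 80 [met]
    (h): 80 ≥ 80 [met]
  Stage III.1 is satisfied; the onus moves to the operator.
Stage III.2 — burden on operator; standard: the preponderance of the evidence (weight is at least 55).
    (i): 54 < 55 [not met]
  Not every element is met, so the operator fails to carry Stage III.2.
The subscriber prevails on this issue.
Per-issue: Issue I → subscriber; Issue II → subscriber; Issue III → subscriber. The subscriber must prevail on every issue; overall, the subscriber prevails.

subscriber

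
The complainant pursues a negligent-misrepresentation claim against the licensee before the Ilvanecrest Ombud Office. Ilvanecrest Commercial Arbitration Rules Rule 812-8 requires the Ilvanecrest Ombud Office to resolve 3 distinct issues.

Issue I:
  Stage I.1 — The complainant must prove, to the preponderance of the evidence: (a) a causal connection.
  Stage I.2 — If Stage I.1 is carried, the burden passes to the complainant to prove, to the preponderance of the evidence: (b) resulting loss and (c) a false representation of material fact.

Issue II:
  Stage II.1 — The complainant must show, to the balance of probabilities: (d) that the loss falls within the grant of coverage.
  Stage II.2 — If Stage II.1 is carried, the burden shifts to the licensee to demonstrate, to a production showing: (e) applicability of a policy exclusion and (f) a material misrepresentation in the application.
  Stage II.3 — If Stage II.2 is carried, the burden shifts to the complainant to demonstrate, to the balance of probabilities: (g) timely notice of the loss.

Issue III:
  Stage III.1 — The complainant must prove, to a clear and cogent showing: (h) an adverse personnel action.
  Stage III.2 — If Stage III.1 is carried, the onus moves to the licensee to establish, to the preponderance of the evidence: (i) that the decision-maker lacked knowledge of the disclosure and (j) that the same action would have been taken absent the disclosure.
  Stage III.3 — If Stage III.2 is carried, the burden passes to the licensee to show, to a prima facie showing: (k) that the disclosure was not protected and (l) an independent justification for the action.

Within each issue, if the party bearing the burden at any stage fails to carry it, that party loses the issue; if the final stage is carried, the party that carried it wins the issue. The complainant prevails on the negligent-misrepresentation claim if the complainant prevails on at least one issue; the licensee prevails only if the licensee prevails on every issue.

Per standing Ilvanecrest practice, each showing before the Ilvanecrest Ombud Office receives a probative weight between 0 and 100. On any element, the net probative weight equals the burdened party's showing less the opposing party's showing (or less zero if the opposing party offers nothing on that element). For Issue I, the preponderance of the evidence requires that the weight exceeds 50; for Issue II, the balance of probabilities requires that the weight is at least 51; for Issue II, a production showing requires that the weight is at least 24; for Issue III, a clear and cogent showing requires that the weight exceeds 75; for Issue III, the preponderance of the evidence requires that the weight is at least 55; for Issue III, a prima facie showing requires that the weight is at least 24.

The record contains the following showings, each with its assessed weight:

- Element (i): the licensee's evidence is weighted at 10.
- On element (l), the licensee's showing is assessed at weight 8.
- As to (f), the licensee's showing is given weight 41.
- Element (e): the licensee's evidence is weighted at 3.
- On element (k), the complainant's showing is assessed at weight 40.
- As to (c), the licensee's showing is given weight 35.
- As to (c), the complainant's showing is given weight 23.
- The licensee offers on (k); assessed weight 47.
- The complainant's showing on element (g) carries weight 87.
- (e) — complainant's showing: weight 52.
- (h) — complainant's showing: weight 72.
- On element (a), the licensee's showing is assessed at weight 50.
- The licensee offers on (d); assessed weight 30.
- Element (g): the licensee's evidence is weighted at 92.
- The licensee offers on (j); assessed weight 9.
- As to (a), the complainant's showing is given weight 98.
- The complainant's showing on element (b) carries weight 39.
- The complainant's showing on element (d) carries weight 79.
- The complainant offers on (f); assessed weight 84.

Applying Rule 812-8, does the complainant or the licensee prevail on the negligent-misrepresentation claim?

— Issue I —
Stage I.1 (complainant, the preponderance of the evidence, weight exceeds 50): (a) net 98−50=48 ≤ 50 — fails.
  Stage I.1 not carried; the complainant fails its burden.
So the licensee prevails on this issue.
— Issue II —
Stage II.1 — burden on complainant; standard: the balance of probabilities (weight is at least 51).
    (d): 79 − 30 = 49 < 51 [not met]
  Stage II.1 not carried; the complainant fails its burden.
So the licensee prevails on this issue.
— Issue III —
Stage III.1 — burden on complainant; standard: a clear and cogent showing (weight exceeds 75).
    (h): 72 ≤ 75 [not met]
  Stage III.1 not carried; the complainant fails its burden.
The licensee prevails on this issue.
Per-issue: Issue I → licensee; Issue II → licensee; Issue III → licensee. The complainant must prevail on at least one issue; overall, the licensee prevails.

licensee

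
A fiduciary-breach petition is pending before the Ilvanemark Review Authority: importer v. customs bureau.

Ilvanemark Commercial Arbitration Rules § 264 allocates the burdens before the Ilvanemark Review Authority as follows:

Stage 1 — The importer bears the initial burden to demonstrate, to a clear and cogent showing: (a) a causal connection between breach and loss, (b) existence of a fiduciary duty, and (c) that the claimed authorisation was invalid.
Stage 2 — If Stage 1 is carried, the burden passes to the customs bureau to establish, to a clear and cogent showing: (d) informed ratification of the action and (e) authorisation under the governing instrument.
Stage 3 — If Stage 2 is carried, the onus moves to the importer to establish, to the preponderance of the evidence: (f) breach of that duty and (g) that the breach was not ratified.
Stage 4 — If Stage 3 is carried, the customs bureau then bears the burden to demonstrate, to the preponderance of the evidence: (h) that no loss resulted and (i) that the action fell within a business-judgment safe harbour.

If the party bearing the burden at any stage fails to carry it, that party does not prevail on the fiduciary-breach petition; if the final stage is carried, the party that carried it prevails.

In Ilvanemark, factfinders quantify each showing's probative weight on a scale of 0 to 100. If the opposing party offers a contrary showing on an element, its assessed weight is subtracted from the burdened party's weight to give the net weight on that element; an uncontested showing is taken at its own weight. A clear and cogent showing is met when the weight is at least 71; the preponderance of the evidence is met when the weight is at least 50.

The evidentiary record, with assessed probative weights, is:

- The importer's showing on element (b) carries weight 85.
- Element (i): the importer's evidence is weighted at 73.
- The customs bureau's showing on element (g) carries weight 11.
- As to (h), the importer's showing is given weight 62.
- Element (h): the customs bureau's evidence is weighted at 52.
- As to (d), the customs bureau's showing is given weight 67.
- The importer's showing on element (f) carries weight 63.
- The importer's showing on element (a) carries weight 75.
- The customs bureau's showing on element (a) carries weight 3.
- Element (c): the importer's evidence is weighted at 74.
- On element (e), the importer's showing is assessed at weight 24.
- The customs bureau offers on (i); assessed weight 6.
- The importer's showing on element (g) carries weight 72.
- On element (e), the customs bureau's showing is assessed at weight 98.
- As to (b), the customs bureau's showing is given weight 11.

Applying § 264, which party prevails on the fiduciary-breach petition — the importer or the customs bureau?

At Stage 1 the importer must meet a clear and cogent showing (weight is at least 71): on (a) the weight is 75 less the opposing 3 gives net 72, ≥ 71, so (a) meets the standard; on (b) the weight is 85 less the opposing 11 gives net 74, ≥ 71, so (b) meets the standard; on (c) the weight is 74, ≥ 71, so (c) meets the standard.
  The importer carries Stage 1; the customs bureau now bears the burden.
At Stage 2 the customs bureau must meet a clear and cogent showing (weight is at least 71): on (d) the weight is 67, < 71, so (d) does not meet the standard; on (e) the weight is 98 less the opposing 24 gives net 74, ≥ 71, so (e) meets the standard.
  Stage 2 not carried; the customs bureau fails its burden.
The analysis ends at Stage 2; the importer prevails.

importer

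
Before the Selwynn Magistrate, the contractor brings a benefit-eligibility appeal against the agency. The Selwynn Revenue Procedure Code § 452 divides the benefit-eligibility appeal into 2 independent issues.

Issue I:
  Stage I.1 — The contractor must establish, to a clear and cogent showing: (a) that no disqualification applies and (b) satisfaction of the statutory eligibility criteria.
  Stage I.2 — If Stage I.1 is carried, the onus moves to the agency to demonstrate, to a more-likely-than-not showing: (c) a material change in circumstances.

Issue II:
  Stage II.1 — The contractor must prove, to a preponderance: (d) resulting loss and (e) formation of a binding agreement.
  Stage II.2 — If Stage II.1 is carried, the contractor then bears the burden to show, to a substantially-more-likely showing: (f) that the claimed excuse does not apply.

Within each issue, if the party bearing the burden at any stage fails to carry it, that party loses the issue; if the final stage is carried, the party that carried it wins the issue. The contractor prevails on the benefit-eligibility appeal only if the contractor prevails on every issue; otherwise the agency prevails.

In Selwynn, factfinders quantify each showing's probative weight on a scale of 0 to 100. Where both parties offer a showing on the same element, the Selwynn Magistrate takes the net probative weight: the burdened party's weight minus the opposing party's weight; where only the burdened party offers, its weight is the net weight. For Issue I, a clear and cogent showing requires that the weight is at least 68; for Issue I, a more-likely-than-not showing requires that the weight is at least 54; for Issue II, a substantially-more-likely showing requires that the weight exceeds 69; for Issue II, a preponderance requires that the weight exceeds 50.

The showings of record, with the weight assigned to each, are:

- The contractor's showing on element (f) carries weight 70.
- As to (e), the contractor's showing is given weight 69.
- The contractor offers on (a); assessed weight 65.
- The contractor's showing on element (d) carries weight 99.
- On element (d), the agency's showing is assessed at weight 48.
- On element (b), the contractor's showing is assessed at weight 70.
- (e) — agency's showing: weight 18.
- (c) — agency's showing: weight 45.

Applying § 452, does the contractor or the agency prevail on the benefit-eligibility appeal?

agency

— Issue I —
Stage I.1 — burden on contractor; standard: a clear and cogent showing (weight is at least 68).
    (a): 65 < 68 [not met]
    (b): 70 ≥ 68 [met]
  The contractor does not carry Stage I.1.
The agency prevails on this issue.
— Issue II —
Stage II.1 (contractor, a preponderance, weight exceeds 50): (d) net 99−48=51 > 50 — meets; (e) net 69−18=51 > 50 — meets.
  Stage II.1 is satisfied; the contractor continues to bear the burden.
Stage II.2 (contractor, a substantially-more-likely showing, weight exceeds 69): (f) 70 > 69 — meets.
  All elements met at the final stage.
Every stage carried; the contractor prevails on this issue.
Per-issue: Issue I → agency; Issue II → contractor. The contractor must prevail on every issue; overall, the agency prevails.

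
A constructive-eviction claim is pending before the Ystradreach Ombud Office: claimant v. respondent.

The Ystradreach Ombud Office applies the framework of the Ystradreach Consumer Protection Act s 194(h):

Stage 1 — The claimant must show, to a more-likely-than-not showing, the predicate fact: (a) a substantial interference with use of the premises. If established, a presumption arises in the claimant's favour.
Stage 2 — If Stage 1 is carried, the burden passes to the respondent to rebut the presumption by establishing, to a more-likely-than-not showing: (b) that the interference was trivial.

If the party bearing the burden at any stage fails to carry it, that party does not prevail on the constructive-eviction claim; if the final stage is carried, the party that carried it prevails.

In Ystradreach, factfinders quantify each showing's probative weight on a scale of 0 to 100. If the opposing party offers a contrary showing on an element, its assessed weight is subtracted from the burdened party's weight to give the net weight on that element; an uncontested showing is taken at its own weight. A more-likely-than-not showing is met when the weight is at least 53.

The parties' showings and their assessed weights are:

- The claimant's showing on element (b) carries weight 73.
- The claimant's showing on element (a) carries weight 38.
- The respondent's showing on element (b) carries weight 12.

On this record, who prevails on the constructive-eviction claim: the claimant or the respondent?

Stage 1 (claimant, a more-likely-than-not showing, weight is at least 53): (a) 38 < 53 — fails.
  Not every element is met, so the claimant fails to carry Stage 1.
So the respondent prevails.

respondent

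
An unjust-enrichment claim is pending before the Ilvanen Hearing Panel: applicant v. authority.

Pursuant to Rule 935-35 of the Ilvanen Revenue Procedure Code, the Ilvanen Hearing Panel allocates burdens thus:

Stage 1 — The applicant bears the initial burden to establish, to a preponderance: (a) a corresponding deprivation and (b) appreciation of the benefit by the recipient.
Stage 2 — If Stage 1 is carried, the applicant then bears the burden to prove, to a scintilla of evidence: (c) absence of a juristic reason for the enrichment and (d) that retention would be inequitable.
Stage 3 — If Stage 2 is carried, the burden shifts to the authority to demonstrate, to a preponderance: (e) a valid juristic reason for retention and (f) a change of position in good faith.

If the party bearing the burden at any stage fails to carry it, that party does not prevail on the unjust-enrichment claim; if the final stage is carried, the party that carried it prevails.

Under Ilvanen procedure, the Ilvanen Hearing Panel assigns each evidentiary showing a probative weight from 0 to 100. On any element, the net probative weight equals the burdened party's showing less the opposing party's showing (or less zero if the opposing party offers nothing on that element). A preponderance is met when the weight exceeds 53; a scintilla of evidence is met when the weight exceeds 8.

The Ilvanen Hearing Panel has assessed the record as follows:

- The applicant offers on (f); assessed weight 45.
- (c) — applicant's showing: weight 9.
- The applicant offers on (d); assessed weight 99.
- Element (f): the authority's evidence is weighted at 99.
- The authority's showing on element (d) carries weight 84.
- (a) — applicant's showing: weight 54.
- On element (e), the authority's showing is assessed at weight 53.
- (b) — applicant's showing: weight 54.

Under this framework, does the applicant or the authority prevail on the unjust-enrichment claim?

At Stage 1 the applicant must meet a preponderance (weight exceeds 53): on (a) the weight is 54, > 53, so (a) meets the standard; on (b) the weight is 54, > 53, so (b) meets the standard.
  Stage 1 is satisfied; the applicant continues to bear the burden.
At Stage 2 the applicant must meet a scintilla of evidence (weight exceeds 8): on (c) the weight is 9, which does exceed 8, so (c) meets the standard; on (d) the weight is 99 less the opposing 84 gives net 15, which does exceed 8, so (d) meets the standard.
  All elements met. The burden passes to the authority.
At Stage 3 the authority must meet a preponderance (weight exceeds 53): on (e) the weight is 53, ≤ 53, so (e) does not meet the standard; on (f) the weight is 99 less the opposing 45 gives net 54, which does exceed 53, so (f) meets the standard.
  The authority does not carry Stage 3.
The applicant prevails.

applicant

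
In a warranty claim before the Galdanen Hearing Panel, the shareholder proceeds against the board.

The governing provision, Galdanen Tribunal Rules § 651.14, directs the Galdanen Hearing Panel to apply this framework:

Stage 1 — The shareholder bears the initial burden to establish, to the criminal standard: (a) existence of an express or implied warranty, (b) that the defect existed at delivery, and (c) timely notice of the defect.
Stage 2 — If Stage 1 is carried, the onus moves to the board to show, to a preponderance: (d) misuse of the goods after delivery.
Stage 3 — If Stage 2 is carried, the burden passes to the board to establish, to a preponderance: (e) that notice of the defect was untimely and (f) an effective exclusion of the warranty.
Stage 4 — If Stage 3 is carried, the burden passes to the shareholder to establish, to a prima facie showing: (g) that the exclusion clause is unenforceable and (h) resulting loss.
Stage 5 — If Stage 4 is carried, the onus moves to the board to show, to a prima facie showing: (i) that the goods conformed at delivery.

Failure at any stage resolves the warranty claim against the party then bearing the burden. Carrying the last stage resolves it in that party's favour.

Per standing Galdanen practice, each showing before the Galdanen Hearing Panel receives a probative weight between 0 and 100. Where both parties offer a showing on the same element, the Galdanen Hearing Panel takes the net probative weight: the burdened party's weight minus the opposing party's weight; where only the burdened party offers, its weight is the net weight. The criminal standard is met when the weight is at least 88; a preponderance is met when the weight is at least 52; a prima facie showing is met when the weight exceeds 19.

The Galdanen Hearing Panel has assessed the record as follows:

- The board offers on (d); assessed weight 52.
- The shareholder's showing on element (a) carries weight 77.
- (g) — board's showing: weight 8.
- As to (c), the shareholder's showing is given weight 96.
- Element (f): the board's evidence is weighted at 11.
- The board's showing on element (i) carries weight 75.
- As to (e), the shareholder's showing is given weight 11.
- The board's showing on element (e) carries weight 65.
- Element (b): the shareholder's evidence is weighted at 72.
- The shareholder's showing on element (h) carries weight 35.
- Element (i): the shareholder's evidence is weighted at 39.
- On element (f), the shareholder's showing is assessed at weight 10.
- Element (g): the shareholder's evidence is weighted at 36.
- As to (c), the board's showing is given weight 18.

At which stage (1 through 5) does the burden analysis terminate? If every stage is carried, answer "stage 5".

Stage 1 — burden on shareholder; standard: the criminal standard (weight is at least 88).
    (a): 77 < 88 [not met]
    (b): 72 < 88 [not met]
    (c): 96 − 18 = 78 < 88 [not met]
  The shareholder does not carry Stage 1.
The board prevails.

stage 1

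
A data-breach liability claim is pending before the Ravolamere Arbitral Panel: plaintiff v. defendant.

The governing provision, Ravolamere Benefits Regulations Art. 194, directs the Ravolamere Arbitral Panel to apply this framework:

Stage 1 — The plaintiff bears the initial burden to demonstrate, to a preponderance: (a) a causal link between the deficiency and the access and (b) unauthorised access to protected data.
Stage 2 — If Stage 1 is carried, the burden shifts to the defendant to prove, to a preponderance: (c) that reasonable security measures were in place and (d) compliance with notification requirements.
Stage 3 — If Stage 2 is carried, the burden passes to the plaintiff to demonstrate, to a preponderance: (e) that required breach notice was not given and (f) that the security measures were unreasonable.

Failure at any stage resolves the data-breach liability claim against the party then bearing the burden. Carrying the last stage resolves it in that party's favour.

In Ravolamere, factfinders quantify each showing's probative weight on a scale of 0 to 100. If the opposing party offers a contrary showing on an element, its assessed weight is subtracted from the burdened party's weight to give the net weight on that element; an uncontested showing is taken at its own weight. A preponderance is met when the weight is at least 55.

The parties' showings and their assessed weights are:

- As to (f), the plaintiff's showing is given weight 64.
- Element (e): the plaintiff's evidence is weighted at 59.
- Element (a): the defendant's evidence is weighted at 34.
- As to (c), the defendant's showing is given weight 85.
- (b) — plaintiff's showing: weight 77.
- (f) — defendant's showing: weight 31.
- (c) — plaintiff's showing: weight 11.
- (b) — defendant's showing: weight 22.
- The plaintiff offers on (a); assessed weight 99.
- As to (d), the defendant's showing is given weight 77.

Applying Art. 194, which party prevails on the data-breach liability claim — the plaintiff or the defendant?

Stage 1 — burden on plaintiff; standard: a preponderance (weight is at least 55).
    (a): 99 − 34 = 65 ≥ 55 [met]
    (b): 77 − 22 = 55 ≥ 55 [met]
  Stage 1 carried; the burden shifts to the defendant.
Stage 2 — burden on defendant; standard: a preponderance (weight is at least 55).
    (c): 85 − 11 = 74 ≥ 55 [met]
    (d): 77 ≥ 55 [met]
  All elements met. The burden passes to the plaintiff.
Stage 3 — burden on plaintiff; standard: a preponderance (weight is at least 55).
    (e): 59 ≥ 55 [met]
    (f): 64 − 31 = 33 < 55 [not met]
  Not every element is met, so the plaintiff fails to carry Stage 3.
The analysis ends at Stage 3; the defendant prevails.

defendant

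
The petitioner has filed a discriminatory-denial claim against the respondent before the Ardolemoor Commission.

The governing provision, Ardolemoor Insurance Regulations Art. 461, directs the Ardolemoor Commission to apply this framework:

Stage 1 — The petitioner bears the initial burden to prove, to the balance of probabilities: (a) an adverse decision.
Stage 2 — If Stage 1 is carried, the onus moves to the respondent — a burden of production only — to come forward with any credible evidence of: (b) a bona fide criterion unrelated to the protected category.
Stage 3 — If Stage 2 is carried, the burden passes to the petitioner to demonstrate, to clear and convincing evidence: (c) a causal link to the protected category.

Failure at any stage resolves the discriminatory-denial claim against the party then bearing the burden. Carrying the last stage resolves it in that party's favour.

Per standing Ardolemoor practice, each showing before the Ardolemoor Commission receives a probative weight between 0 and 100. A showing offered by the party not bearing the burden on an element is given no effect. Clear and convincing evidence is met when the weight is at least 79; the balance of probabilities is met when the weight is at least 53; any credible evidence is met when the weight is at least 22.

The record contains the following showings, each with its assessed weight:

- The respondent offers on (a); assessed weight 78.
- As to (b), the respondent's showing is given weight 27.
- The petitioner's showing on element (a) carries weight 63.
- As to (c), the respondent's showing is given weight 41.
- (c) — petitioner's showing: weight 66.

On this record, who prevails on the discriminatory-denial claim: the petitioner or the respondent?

respondent

Stage 1 — burden on petitioner; standard: the balance of probabilities (weight is at least 53).
    (a): 63 (respondent's 78 disregarded) ≥ 53 [met]
  The petitioner carries Stage 1; the respondent now bears the burden.
Stage 2 — burden on respondent; standard: any credible evidence (weight is at least 22).
    (b): 27 ≥ 22 [met]
  All elements met. The burden passes to the petitioner.
Stage 3 — burden on petitioner; standard: clear and convincing evidence (weight is at least 79).
    (c): 66 (respondent's 41 disregarded) < 79 [not met]
  Stage 3 not carried; the petitioner fails its burden.
The respondent prevails.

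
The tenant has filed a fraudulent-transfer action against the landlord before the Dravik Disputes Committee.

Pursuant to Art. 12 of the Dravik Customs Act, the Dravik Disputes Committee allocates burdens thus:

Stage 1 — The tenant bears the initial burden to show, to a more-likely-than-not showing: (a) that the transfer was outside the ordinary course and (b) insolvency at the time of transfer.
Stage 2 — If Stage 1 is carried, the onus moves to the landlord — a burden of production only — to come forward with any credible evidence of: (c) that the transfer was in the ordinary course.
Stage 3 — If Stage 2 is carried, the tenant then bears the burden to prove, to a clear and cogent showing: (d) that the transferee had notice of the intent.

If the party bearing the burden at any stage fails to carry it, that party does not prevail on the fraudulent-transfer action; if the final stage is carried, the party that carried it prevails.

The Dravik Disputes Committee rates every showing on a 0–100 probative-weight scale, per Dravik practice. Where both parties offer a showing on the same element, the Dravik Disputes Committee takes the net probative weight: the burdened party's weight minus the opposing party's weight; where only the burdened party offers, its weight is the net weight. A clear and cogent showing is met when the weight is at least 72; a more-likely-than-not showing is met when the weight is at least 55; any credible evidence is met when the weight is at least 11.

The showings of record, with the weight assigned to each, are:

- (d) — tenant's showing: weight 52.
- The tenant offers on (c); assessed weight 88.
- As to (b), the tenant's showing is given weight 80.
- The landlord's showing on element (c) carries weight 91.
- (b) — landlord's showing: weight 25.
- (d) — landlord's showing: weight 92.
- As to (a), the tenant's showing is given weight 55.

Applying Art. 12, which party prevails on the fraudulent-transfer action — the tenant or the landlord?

At Stage 1 the tenant must meet a more-likely-than-not showing (weight is at least 55): on (a) the weight is 55, ≥ 55, so (a) meets the standard; on (b) the weight is 80 less the opposing 25 gives net 55, which does reach 55, so (b) meets the standard.
  Stage 1 is satisfied; the onus moves to the landlord.
At Stage 2 the landlord must meet any credible evidence (weight is at least 11): on (c) the weight is 91 less the opposing 88 gives net 3, < 11, so (c) does not meet the standard.
  The landlord does not carry Stage 2.
The analysis ends at Stage 2; the tenant prevails.

tenant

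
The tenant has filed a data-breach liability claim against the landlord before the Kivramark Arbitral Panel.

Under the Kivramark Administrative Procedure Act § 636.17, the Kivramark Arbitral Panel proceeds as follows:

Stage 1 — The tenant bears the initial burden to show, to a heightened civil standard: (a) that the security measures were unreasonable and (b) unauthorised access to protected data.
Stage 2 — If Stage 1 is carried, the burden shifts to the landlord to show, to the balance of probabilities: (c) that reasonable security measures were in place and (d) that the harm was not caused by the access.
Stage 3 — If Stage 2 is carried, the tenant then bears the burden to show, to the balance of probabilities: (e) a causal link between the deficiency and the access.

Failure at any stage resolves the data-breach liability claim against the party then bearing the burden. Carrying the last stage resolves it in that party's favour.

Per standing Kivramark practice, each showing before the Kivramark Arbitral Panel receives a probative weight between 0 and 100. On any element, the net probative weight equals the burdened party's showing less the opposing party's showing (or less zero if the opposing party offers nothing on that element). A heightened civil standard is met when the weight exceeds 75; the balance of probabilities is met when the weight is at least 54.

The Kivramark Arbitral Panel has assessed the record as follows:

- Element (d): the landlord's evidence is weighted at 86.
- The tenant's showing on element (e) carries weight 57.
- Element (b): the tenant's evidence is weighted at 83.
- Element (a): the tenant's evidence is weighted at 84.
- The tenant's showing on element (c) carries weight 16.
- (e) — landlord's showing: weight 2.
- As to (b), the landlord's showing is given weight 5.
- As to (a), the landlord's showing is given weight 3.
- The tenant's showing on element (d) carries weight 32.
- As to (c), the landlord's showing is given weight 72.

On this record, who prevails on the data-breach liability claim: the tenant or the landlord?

At Stage 1 the tenant must meet a heightened civil standard (weight exceeds 75): on (a) the weight is 84 less the opposing 3 gives net 81, > 75, so (a) meets the standard; on (b) the weight is 83 less the opposing 5 gives net 78, > 75, so (b) meets the standard.
  The tenant carries Stage 1; the landlord now bears the burden.
At Stage 2 the landlord must meet the balance of probabilities (weight is at least 54): on (c) the weight is 72 less the opposing 16 gives net 56, which does reach 54, so (c) meets the standard; on (d) the weight is 86 less the opposing 32 gives net 54, ≥ 54, so (d) meets the standard.
  Stage 2 carried; the burden shifts to the tenant.
At Stage 3 the tenant must meet the balance of probabilities (weight is at least 54): on (e) the weight is 57 less the opposing 2 gives net 55, ≥ 54, so (e) meets the standard.
  The tenant carries the last stage.
Every stage carried; the tenant prevails.

tenant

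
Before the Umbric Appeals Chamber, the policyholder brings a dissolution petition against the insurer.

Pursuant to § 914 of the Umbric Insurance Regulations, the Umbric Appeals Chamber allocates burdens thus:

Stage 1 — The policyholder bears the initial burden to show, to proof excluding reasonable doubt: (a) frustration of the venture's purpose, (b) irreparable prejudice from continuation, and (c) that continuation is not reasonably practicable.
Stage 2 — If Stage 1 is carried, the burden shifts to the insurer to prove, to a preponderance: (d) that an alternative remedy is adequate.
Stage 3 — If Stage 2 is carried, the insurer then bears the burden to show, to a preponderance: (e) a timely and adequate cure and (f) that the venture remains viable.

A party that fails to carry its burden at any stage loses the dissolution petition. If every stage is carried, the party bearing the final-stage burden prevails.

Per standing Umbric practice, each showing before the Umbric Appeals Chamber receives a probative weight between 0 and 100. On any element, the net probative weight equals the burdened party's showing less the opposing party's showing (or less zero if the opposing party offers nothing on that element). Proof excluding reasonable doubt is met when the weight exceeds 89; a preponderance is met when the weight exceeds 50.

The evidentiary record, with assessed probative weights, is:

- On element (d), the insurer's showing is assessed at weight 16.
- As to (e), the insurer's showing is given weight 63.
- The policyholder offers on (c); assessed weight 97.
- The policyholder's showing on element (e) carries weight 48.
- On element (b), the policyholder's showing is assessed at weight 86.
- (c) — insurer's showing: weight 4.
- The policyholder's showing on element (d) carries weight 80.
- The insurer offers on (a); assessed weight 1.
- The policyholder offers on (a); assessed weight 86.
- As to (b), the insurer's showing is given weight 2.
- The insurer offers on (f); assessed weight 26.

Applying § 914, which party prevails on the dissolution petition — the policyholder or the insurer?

Stage 1 (policyholder, proof excluding reasonable doubt, weight exceeds 89): (a) net 86−1=85 ≤ 89 — fails; (b) net 86−2=84 ≤ 89 — fails; (c) net 97−4=93 > 89 — meets.
  Stage 1 not carried; the policyholder fails its burden.
The insurer prevails.

insurer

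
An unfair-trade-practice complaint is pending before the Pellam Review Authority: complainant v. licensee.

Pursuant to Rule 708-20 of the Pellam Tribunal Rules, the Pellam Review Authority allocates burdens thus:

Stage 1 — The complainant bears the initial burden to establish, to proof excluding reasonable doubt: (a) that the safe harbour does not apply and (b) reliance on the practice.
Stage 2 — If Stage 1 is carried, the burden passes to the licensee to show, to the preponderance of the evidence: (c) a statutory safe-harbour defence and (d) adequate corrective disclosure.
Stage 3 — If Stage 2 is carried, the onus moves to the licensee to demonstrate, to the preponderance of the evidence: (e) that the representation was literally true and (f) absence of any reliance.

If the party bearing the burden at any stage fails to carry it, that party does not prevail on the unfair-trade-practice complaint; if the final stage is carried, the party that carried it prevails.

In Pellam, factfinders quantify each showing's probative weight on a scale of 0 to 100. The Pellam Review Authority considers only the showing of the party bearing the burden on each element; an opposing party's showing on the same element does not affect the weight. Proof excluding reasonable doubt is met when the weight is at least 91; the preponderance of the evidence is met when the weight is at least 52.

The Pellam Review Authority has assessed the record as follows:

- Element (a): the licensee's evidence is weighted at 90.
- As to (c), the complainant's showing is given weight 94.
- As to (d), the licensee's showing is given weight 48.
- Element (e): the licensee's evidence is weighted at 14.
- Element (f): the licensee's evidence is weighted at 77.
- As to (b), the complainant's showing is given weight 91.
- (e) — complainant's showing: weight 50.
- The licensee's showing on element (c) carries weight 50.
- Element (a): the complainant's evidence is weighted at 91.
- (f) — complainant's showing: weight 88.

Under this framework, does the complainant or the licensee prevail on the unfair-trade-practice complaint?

complainant

Stage 1 — burden on complainant; standard: proof excluding reasonable doubt (weight is at least 91).
    (a): 91 (licensee's 90 disregarded) ≥ 91 [met]
    (b): 91 ≥ 91 [met]
  Stage 1 is satisfied; the onus moves to the licensee.
Stage 2 — burden on licensee; standard: the preponderance of the evidence (weight is at least 52).
    (c): 50 (complainant's 94 disregarded) < 52 [not met]
    (d): 48 < 52 [not met]
  Stage 2 not carried; the licensee fails its burden.
The analysis ends at Stage 2; the complainant prevails.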